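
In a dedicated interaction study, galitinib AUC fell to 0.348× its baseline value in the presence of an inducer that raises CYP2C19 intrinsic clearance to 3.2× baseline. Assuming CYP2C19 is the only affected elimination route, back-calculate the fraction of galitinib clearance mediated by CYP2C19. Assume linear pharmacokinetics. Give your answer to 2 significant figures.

0.85

Write x for the fraction cleared via CYP2C19. The observed AUC change means clearance rose to 1/0.348 = 2.874 of baseline.
Only the CYP2C19 route changed, so 2.874 = x·3.2 + (1 − x), giving x = 0.85.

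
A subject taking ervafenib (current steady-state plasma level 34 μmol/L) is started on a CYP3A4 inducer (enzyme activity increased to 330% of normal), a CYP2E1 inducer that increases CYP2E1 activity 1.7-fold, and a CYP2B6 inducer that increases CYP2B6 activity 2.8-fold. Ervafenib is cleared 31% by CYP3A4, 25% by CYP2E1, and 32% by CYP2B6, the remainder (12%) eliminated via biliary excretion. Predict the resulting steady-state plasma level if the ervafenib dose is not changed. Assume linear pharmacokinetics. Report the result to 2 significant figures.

14 μmol/L

CYP3A4: 0.31 × 3.3 = 1.023
CYP2E1: 0.25 × 1.7 = 0.425
CYP2B6: 0.32 × 2.8 = 0.896
Other: 0.12 (unchanged)
New clearance relative to baseline: 1.023 + 0.425 + 0.896 + 0.12 = 2.464.
Dividing the baseline by the relative clearance: 34 / 2.464 = 14 μmol/L.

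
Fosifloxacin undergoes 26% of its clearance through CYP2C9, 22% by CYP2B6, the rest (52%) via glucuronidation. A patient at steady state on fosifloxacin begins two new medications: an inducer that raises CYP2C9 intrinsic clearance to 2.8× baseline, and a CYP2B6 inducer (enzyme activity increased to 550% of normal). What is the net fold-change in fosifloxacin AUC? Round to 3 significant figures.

0.407

The CYP2C9 pathway (26% of clearance) rises to 2.8× activity: 0.26 × 2.8 = 0.728.
The CYP2B6 pathway (22% of clearance) rises to 5.5× activity: 0.22 × 5.5 = 1.21.
The remaining 52% of clearance is unaffected.
Relative clearance = 0.728 + 1.21 + 0.52 = 2.458.
Net AUC ratio = 1 / 2.458 = 0.407.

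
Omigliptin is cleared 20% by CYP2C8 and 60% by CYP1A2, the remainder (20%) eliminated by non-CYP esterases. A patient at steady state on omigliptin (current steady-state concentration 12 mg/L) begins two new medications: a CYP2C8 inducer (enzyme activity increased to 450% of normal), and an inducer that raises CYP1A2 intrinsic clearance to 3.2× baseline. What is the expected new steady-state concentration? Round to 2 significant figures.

4.0 mg/L

The CYP2C8 pathway (20% of clearance) increases to 4.5× activity: 0.2 × 4.5 = 0.9.
The CYP1A2 pathway (60% of clearance) increases to 3.2× activity: 0.6 × 3.2 = 1.92.
The remaining 20% of clearance is unaffected.
New clearance relative to baseline: 0.9 + 1.92 + 0.2 = 3.02.
Dividing the baseline by the relative clearance: 12 / 3.02 = 4.0 mg/L.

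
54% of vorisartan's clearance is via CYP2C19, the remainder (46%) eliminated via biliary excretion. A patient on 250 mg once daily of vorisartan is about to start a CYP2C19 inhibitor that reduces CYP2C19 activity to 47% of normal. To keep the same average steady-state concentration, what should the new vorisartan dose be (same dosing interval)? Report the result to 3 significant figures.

The CYP2C19 pathway (54% of clearance) is reduced to 0.47× activity: 0.54 × 0.47 = 0.2538.
Non-CYP routes (46%) are unchanged.
CL_new/CL_old = 0.2538 + 0.46 = 0.7138.
Exposure is unchanged when dose changes in proportion to clearance. New dose = 250 mg × 0.7138 = 178 mg.

178 mg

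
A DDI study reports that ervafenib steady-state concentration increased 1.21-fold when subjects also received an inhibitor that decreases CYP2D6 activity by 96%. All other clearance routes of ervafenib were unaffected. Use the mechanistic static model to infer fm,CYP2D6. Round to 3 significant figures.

0.181

Write x for the fraction cleared via CYP2D6. The observed steady-state concentration change means clearance fell to 1/1.21 = 0.8264 of baseline.
Setting x·0.04 + (1 − x) = 0.8264 and solving: x = (0.8264 − 1)/(0.04 − 1) = 0.181.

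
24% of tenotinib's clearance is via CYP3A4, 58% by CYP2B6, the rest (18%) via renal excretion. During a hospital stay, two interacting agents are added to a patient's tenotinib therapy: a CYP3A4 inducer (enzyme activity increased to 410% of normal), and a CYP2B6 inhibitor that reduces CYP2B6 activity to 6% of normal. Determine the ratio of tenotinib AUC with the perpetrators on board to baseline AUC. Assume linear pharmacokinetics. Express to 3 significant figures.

The CYP3A4 pathway (24% of clearance) is boosted to 4.1× activity: 0.24 × 4.1 = 0.984.
The CYP2B6 pathway (58% of clearance) is reduced to 0.06× activity: 0.58 × 0.06 = 0.0348.
Non-CYP routes (18%) are unchanged.
Relative clearance = 0.984 + 0.0348 + 0.18 = 1.1988.
AUC ∝ 1/CL: fold-change = 1 / 1.1988 = 0.834.

0.834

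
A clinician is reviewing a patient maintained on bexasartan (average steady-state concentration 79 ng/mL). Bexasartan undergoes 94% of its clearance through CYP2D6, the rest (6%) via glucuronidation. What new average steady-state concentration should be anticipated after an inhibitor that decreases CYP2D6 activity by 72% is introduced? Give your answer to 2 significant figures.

The CYP2D6 pathway (94% of clearance) is reduced to 0.28× activity: 0.94 × 0.28 = 0.2632.
Non-CYP routes (6%) are unchanged.
Relative clearance = 0.2632 + 0.06 = 0.3232.
Average steady-state concentration ∝ 1/CL, so new value = 79 / 0.3232 = 2.4 × 10² ng/mL.

2.4 × 10² ng/mL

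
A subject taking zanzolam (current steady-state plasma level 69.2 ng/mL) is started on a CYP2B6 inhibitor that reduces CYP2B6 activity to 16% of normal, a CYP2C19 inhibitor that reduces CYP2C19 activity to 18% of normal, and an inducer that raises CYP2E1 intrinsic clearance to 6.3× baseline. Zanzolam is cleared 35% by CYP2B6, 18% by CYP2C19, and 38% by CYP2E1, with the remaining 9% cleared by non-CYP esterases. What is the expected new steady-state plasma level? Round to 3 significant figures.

26.9 ng/mL

The CYP2B6 pathway (35% of clearance) drops to 0.16× activity: 0.35 × 0.16 = 0.056.
The CYP2C19 pathway (18% of clearance) falls to 0.18× activity: 0.18 × 0.18 = 0.0324.
The CYP2E1 pathway (38% of clearance) is boosted to 6.3× activity: 0.38 × 6.3 = 2.394.
Non-CYP routes (9%) are unchanged.
Relative clearance = 0.056 + 0.0324 + 2.394 + 0.09 = 2.5724.
New steady-state plasma level = 69.2 / 2.5724 = 26.9 ng/mL (concentration scales inversely with clearance).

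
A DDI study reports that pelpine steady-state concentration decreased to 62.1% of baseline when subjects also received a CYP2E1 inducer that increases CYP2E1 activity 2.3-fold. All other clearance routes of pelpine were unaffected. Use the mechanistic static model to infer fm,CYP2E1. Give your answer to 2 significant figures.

0.47

Let x = fm,CYP2E1. Because steady-state concentration ∝ 1/CL, relative clearance rose to 1/0.621 = 1.61.
Setting x·2.3 + (1 − x) = 1.61 and solving: x = (1.61 − 1)/(2.3 − 1) = 0.47.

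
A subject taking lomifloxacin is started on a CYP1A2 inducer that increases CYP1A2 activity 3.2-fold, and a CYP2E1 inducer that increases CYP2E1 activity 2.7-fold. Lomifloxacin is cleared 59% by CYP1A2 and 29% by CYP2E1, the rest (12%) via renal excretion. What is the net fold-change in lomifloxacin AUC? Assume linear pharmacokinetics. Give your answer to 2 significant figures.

The CYP1A2 pathway (59% of clearance) rises to 3.2× activity: 0.59 × 3.2 = 1.888.
The CYP2E1 pathway (29% of clearance) rises to 2.7× activity: 0.29 × 2.7 = 0.783.
Non-CYP routes (12%) are unchanged.
New clearance relative to baseline: 1.888 + 0.783 + 0.12 = 2.791.
Net AUC ratio = 1 / 2.791 = 0.36.

0.36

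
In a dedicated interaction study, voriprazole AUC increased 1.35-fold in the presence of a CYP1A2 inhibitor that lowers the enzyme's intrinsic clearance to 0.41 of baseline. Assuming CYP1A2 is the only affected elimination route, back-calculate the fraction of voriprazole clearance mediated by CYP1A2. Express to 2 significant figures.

CL'/CL = 1 / 1.35 = 0.7407
0.41·fm + (1 − fm) = 0.7407
fm = (0.7407 − 1) / (0.41 − 1) = 0.44

0.44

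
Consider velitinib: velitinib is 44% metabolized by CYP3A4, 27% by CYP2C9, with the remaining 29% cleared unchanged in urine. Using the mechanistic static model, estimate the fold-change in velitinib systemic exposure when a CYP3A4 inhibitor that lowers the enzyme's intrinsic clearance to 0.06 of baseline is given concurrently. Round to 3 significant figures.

The CYP3A4 pathway (44% of clearance) drops to 0.06× activity: 0.44 × 0.06 = 0.0264.
CYP2C9 (27%) and the residual 29% are unaffected.
Relative clearance = 0.0264 + 0.27 + 0.29 = 0.5864.
Systemic exposure ratio = CL_old/CL_new = 1 / 0.5864 = 1.71.

1.71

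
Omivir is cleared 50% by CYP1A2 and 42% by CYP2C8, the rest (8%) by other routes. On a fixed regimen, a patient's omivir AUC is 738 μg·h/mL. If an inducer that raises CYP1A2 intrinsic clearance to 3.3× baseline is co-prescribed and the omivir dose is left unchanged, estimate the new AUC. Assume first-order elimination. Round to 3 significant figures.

CYP1A2: 0.5 × 3.3 = 1.65
CYP2C8: 0.42 (unchanged)
Other: 0.08 (unchanged)
New clearance relative to baseline: 1.65 + 0.42 + 0.08 = 2.15.
New AUC = baseline ÷ relative clearance = 738 / 2.15 = 343 μg·h/mL.

343 μg·h/mL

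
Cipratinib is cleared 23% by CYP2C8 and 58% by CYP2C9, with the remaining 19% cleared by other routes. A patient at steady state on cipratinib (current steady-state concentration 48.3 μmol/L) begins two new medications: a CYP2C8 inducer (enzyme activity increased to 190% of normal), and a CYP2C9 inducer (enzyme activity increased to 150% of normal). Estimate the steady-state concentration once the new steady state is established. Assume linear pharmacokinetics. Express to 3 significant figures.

32.3 μmol/L

CYP2C8: 0.23 × 1.9 = 0.437
CYP2C9: 0.58 × 1.5 = 0.87
Other: 0.19 (unchanged)
CL_new/CL_old = 0.437 + 0.87 + 0.19 = 1.497.
New steady-state concentration = 48.3 / 1.497 = 32.3 μmol/L (concentration scales inversely with clearance).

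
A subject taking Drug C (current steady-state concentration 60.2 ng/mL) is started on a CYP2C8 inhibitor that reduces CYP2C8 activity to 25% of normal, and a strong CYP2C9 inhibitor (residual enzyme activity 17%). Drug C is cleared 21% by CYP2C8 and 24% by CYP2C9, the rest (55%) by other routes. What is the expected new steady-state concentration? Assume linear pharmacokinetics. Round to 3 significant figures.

93.6 ng/mL

The CYP2C8 pathway (21% of clearance) drops to 0.25× activity: 0.21 × 0.25 = 0.0525.
The CYP2C9 pathway (24% of clearance) is reduced to 0.17× activity: 0.24 × 0.17 = 0.0408.
The remaining 55% of clearance is unaffected.
Relative clearance = 0.0525 + 0.0408 + 0.55 = 0.6433.
Steady-state concentration ∝ 1/CL: new value = 60.2 / 0.6433 = 93.6 ng/mL.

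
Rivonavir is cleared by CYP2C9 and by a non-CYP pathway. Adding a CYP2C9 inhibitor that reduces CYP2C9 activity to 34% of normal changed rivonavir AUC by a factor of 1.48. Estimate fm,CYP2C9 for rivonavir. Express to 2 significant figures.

0.49

CL'/CL = 1 / 1.48 = 0.6757
0.34·fm + (1 − fm) = 0.6757
fm = (0.6757 − 1) / (0.34 − 1) = 0.49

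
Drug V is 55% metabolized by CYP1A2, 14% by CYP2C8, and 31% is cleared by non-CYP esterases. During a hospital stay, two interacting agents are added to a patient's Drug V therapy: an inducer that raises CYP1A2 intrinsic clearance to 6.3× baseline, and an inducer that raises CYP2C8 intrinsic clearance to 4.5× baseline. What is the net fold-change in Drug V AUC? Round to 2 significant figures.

The CYP1A2 pathway (55% of clearance) is boosted to 6.3× activity: 0.55 × 6.3 = 3.465.
The CYP2C8 pathway (14% of clearance) is boosted to 4.5× activity: 0.14 × 4.5 = 0.63.
The remaining 31% of clearance is unaffected.
New clearance relative to baseline: 3.465 + 0.63 + 0.31 = 4.405.
AUC ∝ 1/CL: fold-change = 1 / 4.405 = 0.23.

0.23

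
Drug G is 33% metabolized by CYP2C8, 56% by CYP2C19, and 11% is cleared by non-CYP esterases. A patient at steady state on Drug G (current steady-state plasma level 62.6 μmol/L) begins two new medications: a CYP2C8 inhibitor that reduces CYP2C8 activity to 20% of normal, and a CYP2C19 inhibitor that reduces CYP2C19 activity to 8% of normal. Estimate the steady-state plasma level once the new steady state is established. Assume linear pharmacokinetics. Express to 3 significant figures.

The CYP2C8 pathway (33% of clearance) drops to 0.2× activity: 0.33 × 0.2 = 0.066.
The CYP2C19 pathway (56% of clearance) falls to 0.08× activity: 0.56 × 0.08 = 0.0448.
The remaining 11% of clearance is unaffected.
CL_new/CL_old = 0.066 + 0.0448 + 0.11 = 0.2208.
Steady-state plasma level ∝ 1/CL: new value = 62.6 / 0.2208 = 284 μmol/L.

284 μmol/L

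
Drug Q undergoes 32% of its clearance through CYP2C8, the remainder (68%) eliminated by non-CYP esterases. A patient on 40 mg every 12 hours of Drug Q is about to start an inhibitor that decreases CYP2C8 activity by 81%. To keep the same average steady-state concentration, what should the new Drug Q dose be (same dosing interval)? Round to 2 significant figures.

The CYP2C8 pathway (32% of clearance) is reduced to 0.19× activity: 0.32 × 0.19 = 0.0608.
Non-CYP routes (68%) are unchanged.
New clearance relative to baseline: 0.0608 + 0.68 = 0.7408.
To maintain the same steady-state level, dose must scale with clearance: new dose = 40 × 0.7408 = 30 mg.

30 mg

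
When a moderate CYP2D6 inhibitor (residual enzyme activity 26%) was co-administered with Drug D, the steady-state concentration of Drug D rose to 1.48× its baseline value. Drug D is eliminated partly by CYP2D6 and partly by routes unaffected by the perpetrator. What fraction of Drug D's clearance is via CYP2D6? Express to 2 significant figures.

Call the CYP2D6 fraction fm. After the interaction, CL_new/CL_old = fm × 0.26 + (1 − fm).
Steady-state concentration ratio = 1 / (new CL fraction), so new CL fraction = 1 / 1.48 = 0.6757.
fm × 0.26 + 1 − fm = 0.6757  ⇒  fm × (0.26 − 1) = −0.3243  ⇒  fm = 0.44.

0.44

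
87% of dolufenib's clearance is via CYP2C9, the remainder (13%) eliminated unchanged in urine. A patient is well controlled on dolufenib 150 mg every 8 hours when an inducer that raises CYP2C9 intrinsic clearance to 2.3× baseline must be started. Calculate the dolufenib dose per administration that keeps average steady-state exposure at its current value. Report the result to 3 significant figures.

320 mg

CYP2C9: 0.87 × 2.3 = 2.001
Other: 0.13 (unchanged)
Relative clearance = 2.001 + 0.13 = 2.131.
Exposure is unchanged when dose changes in proportion to clearance. New dose = 150 mg × 2.131 = 320 mg.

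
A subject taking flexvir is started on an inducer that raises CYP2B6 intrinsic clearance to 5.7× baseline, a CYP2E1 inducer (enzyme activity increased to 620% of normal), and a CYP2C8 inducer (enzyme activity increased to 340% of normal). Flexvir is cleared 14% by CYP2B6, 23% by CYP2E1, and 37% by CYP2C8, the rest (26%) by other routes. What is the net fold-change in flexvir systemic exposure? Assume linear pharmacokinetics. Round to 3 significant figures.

CYP2B6: 0.14 × 5.7 = 0.798
CYP2E1: 0.23 × 6.2 = 1.426
CYP2C8: 0.37 × 3.4 = 1.258
Other: 0.26 (unchanged)
CL_new/CL_old = 0.798 + 1.426 + 1.258 + 0.26 = 3.742.
Net systemic exposure ratio = 1 / 3.742 = 0.267.

0.267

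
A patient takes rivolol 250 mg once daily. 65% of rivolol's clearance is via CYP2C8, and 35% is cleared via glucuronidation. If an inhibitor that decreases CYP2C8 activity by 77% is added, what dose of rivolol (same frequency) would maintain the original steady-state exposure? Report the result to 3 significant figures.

CYP2C8: 0.65 × 0.23 = 0.1495
Other: 0.35 (unchanged)
New clearance relative to baseline: 0.1495 + 0.35 = 0.4995.
Css,avg = (dose rate)/CL, so holding Css fixed requires dose ∝ CL: 250 × 0.4995 = 125 mg.

125 mg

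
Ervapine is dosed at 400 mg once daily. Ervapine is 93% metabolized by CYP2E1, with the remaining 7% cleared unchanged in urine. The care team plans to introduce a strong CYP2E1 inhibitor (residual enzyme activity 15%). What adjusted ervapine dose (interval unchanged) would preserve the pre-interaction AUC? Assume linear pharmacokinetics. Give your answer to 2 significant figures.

84 mg

CYP2E1: 0.93 × 0.15 = 0.1395
Other: 0.07 (unchanged)
New clearance relative to baseline: 0.1395 + 0.07 = 0.2095.
Exposure is unchanged when dose changes in proportion to clearance. New dose = 400 mg × 0.2095 = 84 mg.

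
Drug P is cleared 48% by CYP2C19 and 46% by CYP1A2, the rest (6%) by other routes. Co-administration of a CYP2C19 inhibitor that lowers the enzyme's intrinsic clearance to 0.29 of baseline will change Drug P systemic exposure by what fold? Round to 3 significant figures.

1.52

The CYP2C19 pathway (48% of clearance) is reduced to 0.29× activity: 0.48 × 0.29 = 0.1392.
CYP1A2 (46%) and the residual 6% are unaffected.
CL_new/CL_old = 0.1392 + 0.46 + 0.06 = 0.6592.
Since systemic exposure ∝ 1/CL, the ratio is 1 / 0.6592 = 1.52.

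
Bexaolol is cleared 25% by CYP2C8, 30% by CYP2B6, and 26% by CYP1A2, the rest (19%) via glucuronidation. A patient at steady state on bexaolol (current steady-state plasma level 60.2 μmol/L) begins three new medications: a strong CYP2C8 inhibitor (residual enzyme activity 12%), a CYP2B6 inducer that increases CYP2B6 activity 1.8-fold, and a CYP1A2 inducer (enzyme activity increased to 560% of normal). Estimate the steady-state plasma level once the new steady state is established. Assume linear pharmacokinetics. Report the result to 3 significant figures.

The CYP2C8 pathway (25% of clearance) is reduced to 0.12× activity: 0.25 × 0.12 = 0.03.
The CYP2B6 pathway (30% of clearance) is boosted to 1.8× activity: 0.3 × 1.8 = 0.54.
The CYP1A2 pathway (26% of clearance) is boosted to 5.6× activity: 0.26 × 5.6 = 1.456.
The remaining 19% of clearance is unaffected.
CL_new/CL_old = 0.03 + 0.54 + 1.456 + 0.19 = 2.216.
Steady-state plasma level ∝ 1/CL: new value = 60.2 / 2.216 = 27.2 μmol/L.

27.2 μmol/L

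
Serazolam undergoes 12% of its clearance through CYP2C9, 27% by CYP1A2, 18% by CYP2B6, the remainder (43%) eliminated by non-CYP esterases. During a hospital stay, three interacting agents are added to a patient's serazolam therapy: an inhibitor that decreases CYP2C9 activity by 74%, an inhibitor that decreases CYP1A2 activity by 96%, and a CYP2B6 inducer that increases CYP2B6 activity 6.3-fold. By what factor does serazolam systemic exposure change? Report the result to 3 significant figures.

The CYP2C9 pathway (12% of clearance) drops to 0.26× activity: 0.12 × 0.26 = 0.0312.
The CYP1A2 pathway (27% of clearance) drops to 0.04× activity: 0.27 × 0.04 = 0.0108.
The CYP2B6 pathway (18% of clearance) increases to 6.3× activity: 0.18 × 6.3 = 1.134.
The remaining 43% of clearance is unaffected.
New clearance relative to baseline: 0.0312 + 0.0108 + 1.134 + 0.43 = 1.606.
Net systemic exposure ratio = 1 / 1.606 = 0.623.

0.623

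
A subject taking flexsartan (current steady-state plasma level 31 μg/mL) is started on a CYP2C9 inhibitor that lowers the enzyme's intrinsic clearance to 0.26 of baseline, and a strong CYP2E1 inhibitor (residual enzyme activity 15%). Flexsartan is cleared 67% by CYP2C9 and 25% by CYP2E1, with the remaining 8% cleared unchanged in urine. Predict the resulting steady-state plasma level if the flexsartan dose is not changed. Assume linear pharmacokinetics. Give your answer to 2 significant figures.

CYP2C9: 0.67 × 0.26 = 0.1742
CYP2E1: 0.25 × 0.15 = 0.0375
Other: 0.08 (unchanged)
CL_new/CL_old = 0.1742 + 0.0375 + 0.08 = 0.2917.
New steady-state plasma level = 31 / 0.2917 = 1.1 × 10² μg/mL (concentration scales inversely with clearance).

1.1 × 10² μg/mL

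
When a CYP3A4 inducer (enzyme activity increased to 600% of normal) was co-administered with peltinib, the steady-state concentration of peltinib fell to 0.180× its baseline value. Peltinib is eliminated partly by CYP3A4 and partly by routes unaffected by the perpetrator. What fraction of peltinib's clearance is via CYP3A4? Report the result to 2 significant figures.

0.91

Write x for the fraction cleared via CYP3A4. The observed steady-state concentration change means clearance rose to 1/0.180 = 5.556 of baseline.
Setting x·6 + (1 − x) = 5.556 and solving: x = (5.556 − 1)/(6 − 1) = 0.91.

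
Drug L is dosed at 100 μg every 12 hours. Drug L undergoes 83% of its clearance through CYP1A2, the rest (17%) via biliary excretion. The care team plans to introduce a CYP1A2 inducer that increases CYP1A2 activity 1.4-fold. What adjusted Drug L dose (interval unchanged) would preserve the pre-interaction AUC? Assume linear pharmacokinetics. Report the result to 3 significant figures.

CYP1A2: 0.83 × 1.4 = 1.162
Other: 0.17 (unchanged)
New clearance relative to baseline: 1.162 + 0.17 = 1.332.
To maintain the same steady-state level, dose must scale with clearance: new dose = 100 × 1.332 = 133 μg.

133 μg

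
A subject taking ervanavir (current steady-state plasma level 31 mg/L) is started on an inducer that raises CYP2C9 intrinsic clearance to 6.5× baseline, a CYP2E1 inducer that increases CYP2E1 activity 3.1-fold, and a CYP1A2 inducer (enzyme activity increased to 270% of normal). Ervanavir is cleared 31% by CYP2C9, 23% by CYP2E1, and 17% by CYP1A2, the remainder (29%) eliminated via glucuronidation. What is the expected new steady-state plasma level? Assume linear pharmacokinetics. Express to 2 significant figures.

8.9 mg/L

The CYP2C9 pathway (31% of clearance) rises to 6.5× activity: 0.31 × 6.5 = 2.015.
The CYP2E1 pathway (23% of clearance) is boosted to 3.1× activity: 0.23 × 3.1 = 0.713.
The CYP1A2 pathway (17% of clearance) increases to 2.7× activity: 0.17 × 2.7 = 0.459.
The remaining 29% of clearance is unaffected.
CL_new/CL_old = 2.015 + 0.713 + 0.459 + 0.29 = 3.477.
New steady-state plasma level = 31 / 3.477 = 8.9 mg/L (concentration scales inversely with clearance).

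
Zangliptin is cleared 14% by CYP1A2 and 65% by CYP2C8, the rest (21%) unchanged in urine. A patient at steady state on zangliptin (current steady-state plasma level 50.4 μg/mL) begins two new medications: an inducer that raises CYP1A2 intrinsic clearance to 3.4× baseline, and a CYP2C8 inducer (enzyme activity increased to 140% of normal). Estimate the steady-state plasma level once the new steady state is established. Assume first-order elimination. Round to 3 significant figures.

The CYP1A2 pathway (14% of clearance) is boosted to 3.4× activity: 0.14 × 3.4 = 0.476.
The CYP2C8 pathway (65% of clearance) increases to 1.4× activity: 0.65 × 1.4 = 0.91.
Non-CYP routes (21%) are unchanged.
CL_new/CL_old = 0.476 + 0.91 + 0.21 = 1.596.
Dividing the baseline by the relative clearance: 50.4 / 1.596 = 31.6 μg/mL.

31.6 μg/mL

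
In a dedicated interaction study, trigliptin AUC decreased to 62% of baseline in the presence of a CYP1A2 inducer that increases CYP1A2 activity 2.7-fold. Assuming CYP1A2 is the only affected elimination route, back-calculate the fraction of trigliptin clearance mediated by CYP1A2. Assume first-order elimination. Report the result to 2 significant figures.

CL'/CL = 1 / 0.620 = 1.613
2.7·fm + (1 − fm) = 1.613
fm = (1.613 − 1) / (2.7 − 1) = 0.36

0.36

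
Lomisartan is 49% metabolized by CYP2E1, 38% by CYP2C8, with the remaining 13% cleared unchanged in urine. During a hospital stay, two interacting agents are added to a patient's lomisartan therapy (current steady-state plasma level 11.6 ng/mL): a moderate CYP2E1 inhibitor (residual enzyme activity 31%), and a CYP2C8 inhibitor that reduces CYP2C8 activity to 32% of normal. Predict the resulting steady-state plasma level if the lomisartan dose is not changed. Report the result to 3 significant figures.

28.7 ng/mL

The CYP2E1 pathway (49% of clearance) drops to 0.31× activity: 0.49 × 0.31 = 0.1519.
The CYP2C8 pathway (38% of clearance) drops to 0.32× activity: 0.38 × 0.32 = 0.1216.
Non-CYP routes (13%) are unchanged.
Relative clearance = 0.1519 + 0.1216 + 0.13 = 0.4035.
Steady-state plasma level ∝ 1/CL: new value = 11.6 / 0.4035 = 28.7 ng/mL.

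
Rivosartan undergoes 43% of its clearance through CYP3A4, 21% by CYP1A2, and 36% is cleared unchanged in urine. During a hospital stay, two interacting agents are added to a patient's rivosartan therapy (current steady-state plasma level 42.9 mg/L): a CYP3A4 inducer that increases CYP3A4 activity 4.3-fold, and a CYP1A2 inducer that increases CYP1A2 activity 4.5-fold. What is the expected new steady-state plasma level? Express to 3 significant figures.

13.6 mg/L

The CYP3A4 pathway (43% of clearance) is boosted to 4.3× activity: 0.43 × 4.3 = 1.849.
The CYP1A2 pathway (21% of clearance) is boosted to 4.5× activity: 0.21 × 4.5 = 0.945.
The remaining 36% of clearance is unaffected.
CL_new/CL_old = 1.849 + 0.945 + 0.36 = 3.154.
New steady-state plasma level = 42.9 / 3.154 = 13.6 mg/L (concentration scales inversely with clearance).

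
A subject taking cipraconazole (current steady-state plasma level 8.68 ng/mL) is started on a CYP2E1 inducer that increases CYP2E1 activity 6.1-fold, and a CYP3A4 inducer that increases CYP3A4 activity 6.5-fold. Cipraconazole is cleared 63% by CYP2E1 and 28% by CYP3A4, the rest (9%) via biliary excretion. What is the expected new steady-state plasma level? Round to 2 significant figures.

The CYP2E1 pathway (63% of clearance) rises to 6.1× activity: 0.63 × 6.1 = 3.843.
The CYP3A4 pathway (28% of clearance) rises to 6.5× activity: 0.28 × 6.5 = 1.82.
The remaining 9% of clearance is unaffected.
CL_new/CL_old = 3.843 + 1.82 + 0.09 = 5.753.
New steady-state plasma level = 8.68 / 5.753 = 1.5 ng/mL (concentration scales inversely with clearance).

1.5 ng/mL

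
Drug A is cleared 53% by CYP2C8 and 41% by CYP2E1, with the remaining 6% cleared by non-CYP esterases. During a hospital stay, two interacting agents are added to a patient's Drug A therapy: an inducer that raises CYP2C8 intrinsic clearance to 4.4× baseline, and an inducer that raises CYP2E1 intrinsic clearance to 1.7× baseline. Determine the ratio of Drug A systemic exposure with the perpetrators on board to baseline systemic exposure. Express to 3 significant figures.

The CYP2C8 pathway (53% of clearance) rises to 4.4× activity: 0.53 × 4.4 = 2.332.
The CYP2E1 pathway (41% of clearance) is boosted to 1.7× activity: 0.41 × 1.7 = 0.697.
The remaining 6% of clearance is unaffected.
Relative clearance = 2.332 + 0.697 + 0.06 = 3.089.
Net systemic exposure ratio = 1 / 3.089 = 0.324.

0.324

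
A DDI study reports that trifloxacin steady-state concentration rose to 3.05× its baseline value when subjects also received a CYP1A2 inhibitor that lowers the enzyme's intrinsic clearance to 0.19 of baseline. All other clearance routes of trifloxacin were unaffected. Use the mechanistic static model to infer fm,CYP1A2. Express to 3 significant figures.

Let x = fm,CYP1A2. Because steady-state concentration ∝ 1/CL, relative clearance fell to 1/3.05 = 0.3279.
Only the CYP1A2 route changed, so 0.3279 = x·0.19 + (1 − x), giving x = 0.830.

0.830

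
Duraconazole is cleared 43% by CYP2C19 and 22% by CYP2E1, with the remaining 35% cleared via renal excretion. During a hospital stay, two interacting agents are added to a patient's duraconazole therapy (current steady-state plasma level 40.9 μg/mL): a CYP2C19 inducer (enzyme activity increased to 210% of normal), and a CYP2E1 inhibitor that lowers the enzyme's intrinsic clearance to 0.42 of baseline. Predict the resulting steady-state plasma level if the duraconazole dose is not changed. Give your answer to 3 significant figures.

The CYP2C19 pathway (43% of clearance) is boosted to 2.1× activity: 0.43 × 2.1 = 0.903.
The CYP2E1 pathway (22% of clearance) drops to 0.42× activity: 0.22 × 0.42 = 0.0924.
Non-CYP routes (35%) are unchanged.
New clearance relative to baseline: 0.903 + 0.0924 + 0.35 = 1.3454.
New steady-state plasma level = 40.9 / 1.3454 = 30.4 μg/mL (concentration scales inversely with clearance).

30.4 μg/mL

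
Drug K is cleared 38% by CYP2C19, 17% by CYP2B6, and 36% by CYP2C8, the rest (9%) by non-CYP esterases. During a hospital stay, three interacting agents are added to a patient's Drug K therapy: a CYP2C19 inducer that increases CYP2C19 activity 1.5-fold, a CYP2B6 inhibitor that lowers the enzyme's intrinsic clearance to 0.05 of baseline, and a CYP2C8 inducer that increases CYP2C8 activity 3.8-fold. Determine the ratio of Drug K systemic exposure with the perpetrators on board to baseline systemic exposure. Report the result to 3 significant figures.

0.491

CYP2C19: 0.38 × 1.5 = 0.57
CYP2B6: 0.17 × 0.05 = 0.0085
CYP2C8: 0.36 × 3.8 = 1.368
Other: 0.09 (unchanged)
Relative clearance = 0.57 + 0.0085 + 1.368 + 0.09 = 2.0365.
Net systemic exposure ratio = 1 / 2.0365 = 0.491.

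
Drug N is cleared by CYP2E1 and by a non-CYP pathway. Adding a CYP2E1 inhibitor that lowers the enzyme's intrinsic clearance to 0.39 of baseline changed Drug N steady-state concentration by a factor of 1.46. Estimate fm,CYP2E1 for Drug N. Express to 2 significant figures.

0.52

Call the CYP2E1 fraction fm. After the interaction, CL_new/CL_old = fm × 0.39 + (1 − fm).
Steady-state concentration ratio = 1 / (new CL fraction), so new CL fraction = 1 / 1.46 = 0.6849.
fm × 0.39 + 1 − fm = 0.6849  ⇒  fm × (0.39 − 1) = −0.3151  ⇒  fm = 0.52.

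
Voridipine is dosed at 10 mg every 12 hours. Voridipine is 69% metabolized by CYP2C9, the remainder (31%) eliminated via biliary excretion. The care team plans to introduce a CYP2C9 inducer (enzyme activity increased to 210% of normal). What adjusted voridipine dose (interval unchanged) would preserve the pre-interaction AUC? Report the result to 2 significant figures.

The CYP2C9 pathway (69% of clearance) increases to 2.1× activity: 0.69 × 2.1 = 1.449.
Non-CYP routes (31%) are unchanged.
CL_new/CL_old = 1.449 + 0.31 = 1.759.
To maintain the same steady-state level, dose must scale with clearance: new dose = 10 × 1.759 = 18 mg.

18 mg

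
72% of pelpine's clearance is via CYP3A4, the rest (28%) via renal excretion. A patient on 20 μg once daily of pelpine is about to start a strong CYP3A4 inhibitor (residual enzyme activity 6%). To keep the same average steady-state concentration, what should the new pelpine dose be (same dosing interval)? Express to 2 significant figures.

6.5 μg

The CYP3A4 pathway (72% of clearance) falls to 0.06× activity: 0.72 × 0.06 = 0.0432.
The remaining 28% of clearance is unaffected.
Relative clearance = 0.0432 + 0.28 = 0.3232.
Css,avg = (dose rate)/CL, so holding Css fixed requires dose ∝ CL: 20 × 0.3232 = 6.5 μg.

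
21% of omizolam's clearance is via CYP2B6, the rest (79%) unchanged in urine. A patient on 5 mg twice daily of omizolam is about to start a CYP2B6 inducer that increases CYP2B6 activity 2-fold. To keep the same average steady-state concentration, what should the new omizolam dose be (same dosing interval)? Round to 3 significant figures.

CYP2B6: 0.21 × 2 = 0.42
Other: 0.79 (unchanged)
Relative clearance = 0.42 + 0.79 = 1.21.
To maintain the same steady-state level, dose must scale with clearance: new dose = 5 × 1.21 = 6.05 mg.

6.05 mg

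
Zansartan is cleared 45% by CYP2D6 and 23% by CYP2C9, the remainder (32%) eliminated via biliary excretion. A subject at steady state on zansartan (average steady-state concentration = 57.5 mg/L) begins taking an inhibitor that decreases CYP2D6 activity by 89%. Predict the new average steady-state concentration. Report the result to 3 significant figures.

The CYP2D6 pathway (45% of clearance) drops to 0.11× activity: 0.45 × 0.11 = 0.0495.
CYP2C9 (23%) and the residual 32% are unaffected.
New clearance relative to baseline: 0.0495 + 0.23 + 0.32 = 0.5995.
Average steady-state concentration ∝ 1/CL, so new value = 57.5 / 0.5995 = 95.9 mg/L.

95.9 mg/L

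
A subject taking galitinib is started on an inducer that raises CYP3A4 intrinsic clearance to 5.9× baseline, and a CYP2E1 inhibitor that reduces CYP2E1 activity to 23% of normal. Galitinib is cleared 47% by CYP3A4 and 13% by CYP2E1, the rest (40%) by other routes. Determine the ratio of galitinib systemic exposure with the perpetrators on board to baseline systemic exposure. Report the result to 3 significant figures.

0.312

CYP3A4: 0.47 × 5.9 = 2.773
CYP2E1: 0.13 × 0.23 = 0.0299
Other: 0.4 (unchanged)
CL_new/CL_old = 2.773 + 0.0299 + 0.4 = 3.2029.
Systemic exposure ∝ 1/CL: fold-change = 1 / 3.2029 = 0.312.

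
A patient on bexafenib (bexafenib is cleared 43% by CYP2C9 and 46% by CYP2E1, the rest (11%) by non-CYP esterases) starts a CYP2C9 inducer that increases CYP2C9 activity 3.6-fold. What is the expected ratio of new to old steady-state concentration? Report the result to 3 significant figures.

0.472

The CYP2C9 pathway (43% of clearance) is boosted to 3.6× activity: 0.43 × 3.6 = 1.548.
CYP2E1 (46%) and the residual 11% are unaffected.
Relative clearance = 1.548 + 0.46 + 0.11 = 2.118.
Steady-state concentration is inversely proportional to clearance, so the fold-change is 1 / 2.118 = 0.472.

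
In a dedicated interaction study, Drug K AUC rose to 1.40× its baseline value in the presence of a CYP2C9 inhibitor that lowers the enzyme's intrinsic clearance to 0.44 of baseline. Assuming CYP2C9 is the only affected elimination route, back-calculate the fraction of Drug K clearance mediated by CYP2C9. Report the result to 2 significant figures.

0.51

Let x = fm,CYP2C9. Because AUC ∝ 1/CL, relative clearance fell to 1/1.40 = 0.7143.
Setting x·0.44 + (1 − x) = 0.7143 and solving: x = (0.7143 − 1)/(0.44 − 1) = 0.51.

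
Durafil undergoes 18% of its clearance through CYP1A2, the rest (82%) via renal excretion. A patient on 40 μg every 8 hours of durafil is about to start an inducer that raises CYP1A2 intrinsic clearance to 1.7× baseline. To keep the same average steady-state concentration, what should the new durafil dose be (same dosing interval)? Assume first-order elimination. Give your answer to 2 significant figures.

45 μg

CYP1A2: 0.18 × 1.7 = 0.306
Other: 0.82 (unchanged)
Relative clearance = 0.306 + 0.82 = 1.126.
To maintain the same steady-state level, dose must scale with clearance: new dose = 40 × 1.126 = 45 μg.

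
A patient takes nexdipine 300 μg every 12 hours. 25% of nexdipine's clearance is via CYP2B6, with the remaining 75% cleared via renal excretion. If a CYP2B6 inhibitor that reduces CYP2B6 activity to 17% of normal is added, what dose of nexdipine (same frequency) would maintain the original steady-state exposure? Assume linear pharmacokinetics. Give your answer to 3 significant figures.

The CYP2B6 pathway (25% of clearance) is reduced to 0.17× activity: 0.25 × 0.17 = 0.0425.
The remaining 75% of clearance is unaffected.
New clearance relative to baseline: 0.0425 + 0.75 = 0.7925.
Exposure is unchanged when dose changes in proportion to clearance. New dose = 300 μg × 0.7925 = 238 μg.

238 μg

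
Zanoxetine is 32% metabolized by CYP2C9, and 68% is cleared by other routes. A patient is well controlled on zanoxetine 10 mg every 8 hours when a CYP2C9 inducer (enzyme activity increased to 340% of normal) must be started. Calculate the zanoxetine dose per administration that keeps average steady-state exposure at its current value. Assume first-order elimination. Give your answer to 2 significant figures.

18 mg

The CYP2C9 pathway (32% of clearance) rises to 3.4× activity: 0.32 × 3.4 = 1.088.
The remaining 68% of clearance is unaffected.
Relative clearance = 1.088 + 0.68 = 1.768.
Exposure is unchanged when dose changes in proportion to clearance. New dose = 10 mg × 1.768 = 18 mg.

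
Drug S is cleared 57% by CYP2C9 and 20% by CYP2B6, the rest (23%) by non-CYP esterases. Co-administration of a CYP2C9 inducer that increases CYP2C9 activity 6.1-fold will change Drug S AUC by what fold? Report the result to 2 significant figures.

CYP2C9: 0.57 × 6.1 = 3.477
CYP2B6: 0.2 (unchanged)
Other: 0.23 (unchanged)
CL_new/CL_old = 3.477 + 0.2 + 0.23 = 3.907.
AUC is inversely proportional to clearance, so the fold-change is 1 / 3.907 = 0.26.

0.26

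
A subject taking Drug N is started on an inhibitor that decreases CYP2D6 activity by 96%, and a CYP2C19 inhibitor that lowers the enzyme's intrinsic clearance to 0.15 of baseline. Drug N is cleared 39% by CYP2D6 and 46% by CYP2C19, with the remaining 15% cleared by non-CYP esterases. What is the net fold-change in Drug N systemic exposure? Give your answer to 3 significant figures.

The CYP2D6 pathway (39% of clearance) is reduced to 0.04× activity: 0.39 × 0.04 = 0.0156.
The CYP2C19 pathway (46% of clearance) is reduced to 0.15× activity: 0.46 × 0.15 = 0.069.
The remaining 15% of clearance is unaffected.
New clearance relative to baseline: 0.0156 + 0.069 + 0.15 = 0.2346.
Because systemic exposure varies inversely with clearance, the combined effect is 1 / 0.2346 = 4.26.

4.26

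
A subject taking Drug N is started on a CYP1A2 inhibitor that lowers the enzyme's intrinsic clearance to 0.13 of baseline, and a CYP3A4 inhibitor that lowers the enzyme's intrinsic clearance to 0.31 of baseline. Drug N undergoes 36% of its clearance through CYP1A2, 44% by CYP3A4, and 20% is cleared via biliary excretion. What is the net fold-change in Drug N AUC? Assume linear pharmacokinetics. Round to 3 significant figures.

2.61

CYP1A2: 0.36 × 0.13 = 0.0468
CYP3A4: 0.44 × 0.31 = 0.1364
Other: 0.2 (unchanged)
CL_new/CL_old = 0.0468 + 0.1364 + 0.2 = 0.3832.
Net AUC ratio = 1 / 0.3832 = 2.61.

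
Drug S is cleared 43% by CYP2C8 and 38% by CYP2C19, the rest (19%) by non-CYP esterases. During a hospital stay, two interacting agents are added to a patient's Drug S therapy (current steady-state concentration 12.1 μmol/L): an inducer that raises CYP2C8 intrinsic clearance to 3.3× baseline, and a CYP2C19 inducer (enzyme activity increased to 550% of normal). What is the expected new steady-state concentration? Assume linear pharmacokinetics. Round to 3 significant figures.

The CYP2C8 pathway (43% of clearance) increases to 3.3× activity: 0.43 × 3.3 = 1.419.
The CYP2C19 pathway (38% of clearance) is boosted to 5.5× activity: 0.38 × 5.5 = 2.09.
The remaining 19% of clearance is unaffected.
New clearance relative to baseline: 1.419 + 2.09 + 0.19 = 3.699.
New steady-state concentration = 12.1 / 3.699 = 3.27 μmol/L (concentration scales inversely with clearance).

3.27 μmol/L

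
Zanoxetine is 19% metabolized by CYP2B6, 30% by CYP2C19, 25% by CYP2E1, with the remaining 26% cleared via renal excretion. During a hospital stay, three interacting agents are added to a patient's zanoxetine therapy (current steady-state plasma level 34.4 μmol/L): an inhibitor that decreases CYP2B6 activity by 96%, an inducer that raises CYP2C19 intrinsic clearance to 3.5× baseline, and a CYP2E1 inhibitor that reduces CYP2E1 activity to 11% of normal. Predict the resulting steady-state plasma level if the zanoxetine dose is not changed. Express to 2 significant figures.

26 μmol/L

The CYP2B6 pathway (19% of clearance) drops to 0.04× activity: 0.19 × 0.04 = 0.0076.
The CYP2C19 pathway (30% of clearance) increases to 3.5× activity: 0.3 × 3.5 = 1.05.
The CYP2E1 pathway (25% of clearance) drops to 0.11× activity: 0.25 × 0.11 = 0.0275.
Non-CYP routes (26%) are unchanged.
New clearance relative to baseline: 0.0076 + 1.05 + 0.0275 + 0.26 = 1.3451.
New steady-state plasma level = 34.4 / 1.3451 = 26 μmol/L (concentration scales inversely with clearance).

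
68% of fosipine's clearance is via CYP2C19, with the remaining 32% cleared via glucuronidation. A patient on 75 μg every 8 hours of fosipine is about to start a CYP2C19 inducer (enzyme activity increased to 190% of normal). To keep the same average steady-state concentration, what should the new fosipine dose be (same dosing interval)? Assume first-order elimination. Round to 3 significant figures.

The CYP2C19 pathway (68% of clearance) increases to 1.9× activity: 0.68 × 1.9 = 1.292.
The remaining 32% of clearance is unaffected.
Relative clearance = 1.292 + 0.32 = 1.612.
To maintain the same steady-state level, dose must scale with clearance: new dose = 75 × 1.612 = 121 μg.

121 μg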